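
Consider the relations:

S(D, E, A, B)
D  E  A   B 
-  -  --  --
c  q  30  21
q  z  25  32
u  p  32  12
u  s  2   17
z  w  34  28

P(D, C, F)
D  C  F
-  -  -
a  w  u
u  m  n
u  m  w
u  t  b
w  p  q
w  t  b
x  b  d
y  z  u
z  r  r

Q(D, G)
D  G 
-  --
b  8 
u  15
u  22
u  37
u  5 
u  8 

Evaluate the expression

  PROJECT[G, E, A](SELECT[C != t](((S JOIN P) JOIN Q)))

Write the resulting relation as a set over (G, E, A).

{(15, p, 32), (15, s, 2), (22, p, 32), (22, s, 2), (37, p, 32), (37, s, 2), (5, p, 32), (5, s, 2), (8, p, 32), (8, s, 2)}

S ⋈ P (natural join on D): {(u, p, 32, 12, m, n), (u, p, 32, 12, m, w), (u, p, 32, 12, t, b), (u, s, 2, 17, m, n), (u, s, 2, 17, m, w), (u, s, 2, 17, t, b), (z, w, 34, 28, r, r)}
(S JOIN P) ⋈ Q (natural join on D): {(u, p, 32, 12, m, n, 15), (u, p, 32, 12, m, n, 22), (u, p, 32, 12, m, n, 37), (u, p, 32, 12, m, n, 5), (u, p, 32, 12, m, n, 8), (u, p, 32, 12, m, w, 15), (u, p, 32, 12, m, w, 22), (u, p, 32, 12, m, w, 37), (u, p, 32, 12, m, w, 5), (u, p, 32, 12, m, w, 8), (u, p, 32, 12, t, b, 15), (u, p, 32, 12, t, b, 22), (u, p, 32, 12, t, b, 37), (u, p, 32, 12, t, b, 5), (u, p, 32, 12, t, b, 8), (u, s, 2, 17, m, n, 15), (u, s, 2, 17, m, n, 22), (u, s, 2, 17, m, n, 37), (u, s, 2, 17, m, n, 5), (u, s, 2, 17, m, n, 8), (u, s, 2, 17, m, w, 15), (u, s, 2, 17, m, w, 22), (u, s, 2, 17, m, w, 37), (u, s, 2, 17, m, w, 5), (u, s, 2, 17, m, w, 8), (u, s, 2, 17, t, b, 15), (u, s, 2, 17, t, b, 22), (u, s, 2, 17, t, b, 37), (u, s, 2, 17, t, b, 5), (u, s, 2, 17, t, b, 8)}
σ[C != t]: keep tuples satisfying C != t → {(u, p, 32, 12, m, n, 15), (u, p, 32, 12, m, n, 22), (u, p, 32, 12, m, n, 37), (u, p, 32, 12, m, n, 5), (u, p, 32, 12, m, n, 8), (u, p, 32, 12, m, w, 15), (u, p, 32, 12, m, w, 22), (u, p, 32, 12, m, w, 37), (u, p, 32, 12, m, w, 5), (u, p, 32, 12, m, w, 8), (u, s, 2, 17, m, n, 15), (u, s, 2, 17, m, n, 22), (u, s, 2, 17, m, n, 37), (u, s, 2, 17, m, n, 5), (u, s, 2, 17, m, n, 8), (u, s, 2, 17, m, w, 15), (u, s, 2, 17, m, w, 22), (u, s, 2, 17, m, w, 37), (u, s, 2, 17, m, w, 5), (u, s, 2, 17, m, w, 8)}
π[G, E, A]: project onto (G, E, A) (10 duplicate(s) eliminated) → {(15, p, 32), (15, s, 2), (22, p, 32), (22, s, 2), (37, p, 32), (37, s, 2), (5, p, 32), (5, s, 2), (8, p, 32), (8, s, 2)}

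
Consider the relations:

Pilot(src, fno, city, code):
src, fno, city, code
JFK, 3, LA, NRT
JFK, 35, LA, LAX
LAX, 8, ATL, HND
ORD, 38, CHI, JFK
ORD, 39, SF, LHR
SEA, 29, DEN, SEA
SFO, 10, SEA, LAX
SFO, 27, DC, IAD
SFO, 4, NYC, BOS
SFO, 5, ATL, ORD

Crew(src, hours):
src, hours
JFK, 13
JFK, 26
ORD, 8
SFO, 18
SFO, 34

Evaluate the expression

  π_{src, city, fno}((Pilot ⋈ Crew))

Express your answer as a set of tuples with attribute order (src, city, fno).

Natural join on src: {(JFK, 3, LA, NRT, 13), (JFK, 3, LA, NRT, 26), (JFK, 35, LA, LAX, 13), (JFK, 35, LA, LAX, 26), (ORD, 38, CHI, JFK, 8), (ORD, 39, SF, LHR, 8), (SFO, 10, SEA, LAX, 18), (SFO, 10, SEA, LAX, 34), (SFO, 27, DC, IAD, 18), (SFO, 27, DC, IAD, 34), (SFO, 4, NYC, BOS, 18), (SFO, 4, NYC, BOS, 34), (SFO, 5, ATL, ORD, 18), (SFO, 5, ATL, ORD, 34)}
Projecting to src, city, fno (6 duplicate(s) eliminated): {(JFK, LA, 3), (JFK, LA, 35), (ORD, CHI, 38), (ORD, SF, 39), (SFO, ATL, 5), (SFO, DC, 27), (SFO, NYC, 4), (SFO, SEA, 10)}

{(JFK, LA, 3), (JFK, LA, 35), (ORD, CHI, 38), (ORD, SF, 39), (SFO, ATL, 5), (SFO, DC, 27), (SFO, NYC, 4), (SFO, SEA, 10)}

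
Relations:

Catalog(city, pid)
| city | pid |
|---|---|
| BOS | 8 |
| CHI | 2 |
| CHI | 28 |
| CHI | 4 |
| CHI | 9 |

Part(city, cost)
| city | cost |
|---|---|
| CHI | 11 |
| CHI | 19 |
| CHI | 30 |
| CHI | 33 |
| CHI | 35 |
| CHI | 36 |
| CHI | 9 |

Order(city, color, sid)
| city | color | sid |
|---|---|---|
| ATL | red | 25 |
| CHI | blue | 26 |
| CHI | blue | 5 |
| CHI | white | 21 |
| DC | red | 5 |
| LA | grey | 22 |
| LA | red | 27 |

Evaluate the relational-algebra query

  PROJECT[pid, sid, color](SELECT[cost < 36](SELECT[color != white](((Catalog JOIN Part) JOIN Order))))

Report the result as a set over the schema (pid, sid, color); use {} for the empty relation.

{(2, 26, blue), (2, 5, blue), (28, 26, blue), (28, 5, blue), (4, 26, blue), (4, 5, blue), (9, 26, blue), (9, 5, blue)}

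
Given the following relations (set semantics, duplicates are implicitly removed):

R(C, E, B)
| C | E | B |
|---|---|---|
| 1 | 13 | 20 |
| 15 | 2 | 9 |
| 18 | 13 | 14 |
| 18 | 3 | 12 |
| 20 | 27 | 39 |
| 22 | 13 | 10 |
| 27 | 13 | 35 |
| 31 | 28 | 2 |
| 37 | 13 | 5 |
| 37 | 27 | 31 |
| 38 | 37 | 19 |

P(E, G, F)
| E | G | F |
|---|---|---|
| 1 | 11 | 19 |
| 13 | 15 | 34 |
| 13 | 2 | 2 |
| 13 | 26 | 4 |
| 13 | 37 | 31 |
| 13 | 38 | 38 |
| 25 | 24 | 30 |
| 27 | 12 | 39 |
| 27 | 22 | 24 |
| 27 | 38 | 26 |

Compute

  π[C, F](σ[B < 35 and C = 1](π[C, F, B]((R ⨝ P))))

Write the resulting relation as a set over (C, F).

{(1, 2), (1, 31), (1, 34), (1, 38), (1, 4)}

R ⋈ P (natural join on E): {(1, 13, 20, 15, 34), (1, 13, 20, 2, 2), (1, 13, 20, 26, 4), (1, 13, 20, 37, 31), (1, 13, 20, 38, 38), (18, 13, 14, 15, 34), (18, 13, 14, 2, 2), (18, 13, 14, 26, 4), (18, 13, 14, 37, 31), (18, 13, 14, 38, 38), (20, 27, 39, 12, 39), (20, 27, 39, 22, 24), (20, 27, 39, 38, 26), (22, 13, 10, 15, 34), (22, 13, 10, 2, 2), (22, 13, 10, 26, 4), (22, 13, 10, 37, 31), (22, 13, 10, 38, 38), (27, 13, 35, 15, 34), (27, 13, 35, 2, 2), (27, 13, 35, 26, 4), (27, 13, 35, 37, 31), (27, 13, 35, 38, 38), (37, 13, 5, 15, 34), (37, 13, 5, 2, 2), (37, 13, 5, 26, 4), (37, 13, 5, 37, 31), (37, 13, 5, 38, 38), (37, 27, 31, 12, 39), (37, 27, 31, 22, 24), (37, 27, 31, 38, 26)}
π[C, F, B]: project onto (C, F, B) → {(1, 2, 20), (1, 31, 20), (1, 34, 20), (1, 38, 20), (1, 4, 20), (18, 2, 14), (18, 31, 14), (18, 34, 14), (18, 38, 14), (18, 4, 14), (20, 24, 39), (20, 26, 39), (20, 39, 39), (22, 2, 10), (22, 31, 10), (22, 34, 10), (22, 38, 10), (22, 4, 10), (27, 2, 35), (27, 31, 35), (27, 34, 35), (27, 38, 35), (27, 4, 35), (37, 2, 5), (37, 24, 31), (37, 26, 31), (37, 31, 5), (37, 34, 5), (37, 38, 5), (37, 39, 31), (37, 4, 5)}
Filtering on B < 35 and C = 1 leaves {(1, 2, 20), (1, 31, 20), (1, 34, 20), (1, 38, 20), (1, 4, 20)}.
π[C, F]: project onto (C, F) → {(1, 2), (1, 31), (1, 34), (1, 38), (1, 4)}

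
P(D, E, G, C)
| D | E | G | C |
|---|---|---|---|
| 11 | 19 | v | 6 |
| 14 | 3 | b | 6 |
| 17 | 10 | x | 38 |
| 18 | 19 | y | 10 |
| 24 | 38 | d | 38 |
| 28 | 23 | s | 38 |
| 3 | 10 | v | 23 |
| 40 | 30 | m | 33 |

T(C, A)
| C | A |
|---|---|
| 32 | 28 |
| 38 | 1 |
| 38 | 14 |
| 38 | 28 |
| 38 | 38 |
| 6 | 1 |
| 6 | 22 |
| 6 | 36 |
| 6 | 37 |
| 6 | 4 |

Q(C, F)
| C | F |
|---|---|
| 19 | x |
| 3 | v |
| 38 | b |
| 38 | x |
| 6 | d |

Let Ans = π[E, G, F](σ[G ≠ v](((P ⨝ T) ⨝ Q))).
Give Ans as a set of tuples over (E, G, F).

{(10, x, b), (10, x, x), (23, s, b), (23, s, x), (3, b, d), (38, d, b), (38, d, x)}

P ⋈ T (natural join on C): {(11, 19, v, 6, 1), (11, 19, v, 6, 22), (11, 19, v, 6, 36), (11, 19, v, 6, 37), (11, 19, v, 6, 4), (14, 3, b, 6, 1), (14, 3, b, 6, 22), (14, 3, b, 6, 36), (14, 3, b, 6, 37), (14, 3, b, 6, 4), (17, 10, x, 38, 1), (17, 10, x, 38, 14), (17, 10, x, 38, 28), (17, 10, x, 38, 38), (24, 38, d, 38, 1), (24, 38, d, 38, 14), (24, 38, d, 38, 28), (24, 38, d, 38, 38), (28, 23, s, 38, 1), (28, 23, s, 38, 14), (28, 23, s, 38, 28), (28, 23, s, 38, 38)}
(P ⨝ T) ⋈ Q (natural join on C): {(11, 19, v, 6, 1, d), (11, 19, v, 6, 22, d), (11, 19, v, 6, 36, d), (11, 19, v, 6, 37, d), (11, 19, v, 6, 4, d), (14, 3, b, 6, 1, d), (14, 3, b, 6, 22, d), (14, 3, b, 6, 36, d), (14, 3, b, 6, 37, d), (14, 3, b, 6, 4, d), (17, 10, x, 38, 1, b), (17, 10, x, 38, 1, x), (17, 10, x, 38, 14, b), (17, 10, x, 38, 14, x), (17, 10, x, 38, 28, b), (17, 10, x, 38, 28, x), (17, 10, x, 38, 38, b), (17, 10, x, 38, 38, x), (24, 38, d, 38, 1, b), (24, 38, d, 38, 1, x), (24, 38, d, 38, 14, b), (24, 38, d, 38, 14, x), (24, 38, d, 38, 28, b), (24, 38, d, 38, 28, x), (24, 38, d, 38, 38, b), (24, 38, d, 38, 38, x), (28, 23, s, 38, 1, b), (28, 23, s, 38, 1, x), (28, 23, s, 38, 14, b), (28, 23, s, 38, 14, x), (28, 23, s, 38, 28, b), (28, 23, s, 38, 28, x), (28, 23, s, 38, 38, b), (28, 23, s, 38, 38, x)}
σ[G ≠ v]: keep tuples satisfying G ≠ v → {(14, 3, b, 6, 1, d), (14, 3, b, 6, 22, d), (14, 3, b, 6, 36, d), (14, 3, b, 6, 37, d), (14, 3, b, 6, 4, d), (17, 10, x, 38, 1, b), (17, 10, x, 38, 1, x), (17, 10, x, 38, 14, b), (17, 10, x, 38, 14, x), (17, 10, x, 38, 28, b), (17, 10, x, 38, 28, x), (17, 10, x, 38, 38, b), (17, 10, x, 38, 38, x), (24, 38, d, 38, 1, b), (24, 38, d, 38, 1, x), (24, 38, d, 38, 14, b), (24, 38, d, 38, 14, x), (24, 38, d, 38, 28, b), (24, 38, d, 38, 28, x), (24, 38, d, 38, 38, b), (24, 38, d, 38, 38, x), (28, 23, s, 38, 1, b), (28, 23, s, 38, 1, x), (28, 23, s, 38, 14, b), (28, 23, s, 38, 14, x), (28, 23, s, 38, 28, b), (28, 23, s, 38, 28, x), (28, 23, s, 38, 38, b), (28, 23, s, 38, 38, x)}
Projecting to E, G, F (22 duplicate(s) eliminated): {(10, x, b), (10, x, x), (23, s, b), (23, s, x), (3, b, d), (38, d, b), (38, d, x)}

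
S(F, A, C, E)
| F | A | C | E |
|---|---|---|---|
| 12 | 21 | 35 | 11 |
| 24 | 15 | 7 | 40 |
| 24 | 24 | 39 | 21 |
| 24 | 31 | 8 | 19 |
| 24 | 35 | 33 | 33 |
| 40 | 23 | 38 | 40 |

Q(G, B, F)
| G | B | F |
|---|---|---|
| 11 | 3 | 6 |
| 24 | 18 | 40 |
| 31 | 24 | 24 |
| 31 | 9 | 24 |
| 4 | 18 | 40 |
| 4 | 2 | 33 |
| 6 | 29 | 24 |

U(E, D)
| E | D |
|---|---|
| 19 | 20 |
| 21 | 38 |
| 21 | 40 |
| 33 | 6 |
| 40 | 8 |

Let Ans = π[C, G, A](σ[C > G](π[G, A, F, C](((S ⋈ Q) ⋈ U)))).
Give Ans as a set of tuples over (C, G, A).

S ⋈ Q (natural join on F): {(24, 15, 7, 40, 31, 24), (24, 15, 7, 40, 31, 9), (24, 15, 7, 40, 6, 29), (24, 24, 39, 21, 31, 24), (24, 24, 39, 21, 31, 9), (24, 24, 39, 21, 6, 29), (24, 31, 8, 19, 31, 24), (24, 31, 8, 19, 31, 9), (24, 31, 8, 19, 6, 29), (24, 35, 33, 33, 31, 24), (24, 35, 33, 33, 31, 9), (24, 35, 33, 33, 6, 29), (40, 23, 38, 40, 24, 18), (40, 23, 38, 40, 4, 18)}
(S ⋈ Q) ⋈ U (natural join on E): {(24, 15, 7, 40, 31, 24, 8), (24, 15, 7, 40, 31, 9, 8), (24, 15, 7, 40, 6, 29, 8), (24, 24, 39, 21, 31, 24, 38), (24, 24, 39, 21, 31, 24, 40), (24, 24, 39, 21, 31, 9, 38), (24, 24, 39, 21, 31, 9, 40), (24, 24, 39, 21, 6, 29, 38), (24, 24, 39, 21, 6, 29, 40), (24, 31, 8, 19, 31, 24, 20), (24, 31, 8, 19, 31, 9, 20), (24, 31, 8, 19, 6, 29, 20), (24, 35, 33, 33, 31, 24, 6), (24, 35, 33, 33, 31, 9, 6), (24, 35, 33, 33, 6, 29, 6), (40, 23, 38, 40, 24, 18, 8), (40, 23, 38, 40, 4, 18, 8)}
Keep only column(s) G, A, F, C (7 duplicate(s) eliminated): {(24, 23, 40, 38), (31, 15, 24, 7), (31, 24, 24, 39), (31, 31, 24, 8), (31, 35, 24, 33), (4, 23, 40, 38), (6, 15, 24, 7), (6, 24, 24, 39), (6, 31, 24, 8), (6, 35, 24, 33)}
Apply σ_{C > G}; surviving tuples: {(24, 23, 40, 38), (31, 24, 24, 39), (31, 35, 24, 33), (4, 23, 40, 38), (6, 15, 24, 7), (6, 24, 24, 39), (6, 31, 24, 8), (6, 35, 24, 33)}
Keep only column(s) C, G, A: {(33, 31, 35), (33, 6, 35), (38, 24, 23), (38, 4, 23), (39, 31, 24), (39, 6, 24), (7, 6, 15), (8, 6, 31)}

{(33, 31, 35), (33, 6, 35), (38, 24, 23), (38, 4, 23), (39, 31, 24), (39, 6, 24), (7, 6, 15), (8, 6, 31)}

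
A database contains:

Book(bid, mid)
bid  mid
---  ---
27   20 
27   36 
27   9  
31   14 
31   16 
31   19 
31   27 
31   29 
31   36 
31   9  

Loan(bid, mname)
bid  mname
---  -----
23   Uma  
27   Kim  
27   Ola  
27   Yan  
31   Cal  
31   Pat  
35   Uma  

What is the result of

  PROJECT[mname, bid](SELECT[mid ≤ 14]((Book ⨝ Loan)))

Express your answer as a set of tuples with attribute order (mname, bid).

{(Cal, 31), (Kim, 27), (Ola, 27), (Pat, 31), (Yan, 27)}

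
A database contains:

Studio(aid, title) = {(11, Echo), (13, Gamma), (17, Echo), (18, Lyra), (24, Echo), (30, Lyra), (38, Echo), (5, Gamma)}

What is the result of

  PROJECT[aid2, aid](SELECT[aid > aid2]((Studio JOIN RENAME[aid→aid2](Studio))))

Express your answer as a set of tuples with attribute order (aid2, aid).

{(11, 17), (11, 24), (11, 38), (17, 24), (17, 38), (18, 30), (24, 38), (5, 13)}

ρ[aid→aid2]: schema becomes (aid2, title); tuples unchanged.
Studio ⋈ RENAME[aid→aid2](Studio) (natural join on title): {(11, Echo, 11), (11, Echo, 17), (11, Echo, 24), (11, Echo, 38), (13, Gamma, 13), (13, Gamma, 5), (17, Echo, 11), (17, Echo, 17), (17, Echo, 24), (17, Echo, 38), (18, Lyra, 18), (18, Lyra, 30), (24, Echo, 11), (24, Echo, 17), (24, Echo, 24), (24, Echo, 38), (30, Lyra, 18), (30, Lyra, 30), (38, Echo, 11), (38, Echo, 17), (38, Echo, 24), (38, Echo, 38), (5, Gamma, 13), (5, Gamma, 5)}
Selection aid > aid2: {(13, Gamma, 5), (17, Echo, 11), (24, Echo, 11), (24, Echo, 17), (30, Lyra, 18), (38, Echo, 11), (38, Echo, 17), (38, Echo, 24)}
Keep only column(s) aid2, aid: {(11, 17), (11, 24), (11, 38), (17, 24), (17, 38), (18, 30), (24, 38), (5, 13)}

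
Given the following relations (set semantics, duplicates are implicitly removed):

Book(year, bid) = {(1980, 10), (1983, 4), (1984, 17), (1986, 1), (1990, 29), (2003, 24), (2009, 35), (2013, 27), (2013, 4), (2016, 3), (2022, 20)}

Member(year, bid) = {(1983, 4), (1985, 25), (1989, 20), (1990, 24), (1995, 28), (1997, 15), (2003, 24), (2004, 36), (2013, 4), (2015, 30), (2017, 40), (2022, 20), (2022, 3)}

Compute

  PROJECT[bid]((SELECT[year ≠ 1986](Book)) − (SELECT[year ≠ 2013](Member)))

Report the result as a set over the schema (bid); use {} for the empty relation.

{10, 17, 27, 29, 3, 35, 4}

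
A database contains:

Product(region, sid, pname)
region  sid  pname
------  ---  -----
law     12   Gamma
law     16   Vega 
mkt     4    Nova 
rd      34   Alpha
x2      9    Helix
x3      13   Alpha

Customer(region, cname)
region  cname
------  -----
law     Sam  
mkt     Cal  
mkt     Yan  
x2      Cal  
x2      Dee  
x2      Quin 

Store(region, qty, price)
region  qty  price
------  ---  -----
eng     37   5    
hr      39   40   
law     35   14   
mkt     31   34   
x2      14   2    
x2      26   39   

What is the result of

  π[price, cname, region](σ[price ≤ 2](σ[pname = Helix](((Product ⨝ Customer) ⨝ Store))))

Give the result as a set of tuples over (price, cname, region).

Joining Product and Customer on region yields {(law, 12, Gamma, Sam), (law, 16, Vega, Sam), (mkt, 4, Nova, Cal), (mkt, 4, Nova, Yan), (x2, 9, Helix, Cal), (x2, 9, Helix, Dee), (x2, 9, Helix, Quin)}.
Joining (Product ⨝ Customer) and Store on region yields {(law, 12, Gamma, Sam, 35, 14), (law, 16, Vega, Sam, 35, 14), (mkt, 4, Nova, Cal, 31, 34), (mkt, 4, Nova, Yan, 31, 34), (x2, 9, Helix, Cal, 14, 2), (x2, 9, Helix, Cal, 26, 39), (x2, 9, Helix, Dee, 14, 2), (x2, 9, Helix, Dee, 26, 39), (x2, 9, Helix, Quin, 14, 2), (x2, 9, Helix, Quin, 26, 39)}.
Apply σ_{pname = Helix}; surviving tuples: {(x2, 9, Helix, Cal, 14, 2), (x2, 9, Helix, Cal, 26, 39), (x2, 9, Helix, Dee, 14, 2), (x2, 9, Helix, Dee, 26, 39), (x2, 9, Helix, Quin, 14, 2), (x2, 9, Helix, Quin, 26, 39)}
Apply σ_{price ≤ 2}; surviving tuples: {(x2, 9, Helix, Cal, 14, 2), (x2, 9, Helix, Dee, 14, 2), (x2, 9, Helix, Quin, 14, 2)}
π_{price, cname, region} gives {(2, Cal, x2), (2, Dee, x2), (2, Quin, x2)}.

{(2, Cal, x2), (2, Dee, x2), (2, Quin, x2)}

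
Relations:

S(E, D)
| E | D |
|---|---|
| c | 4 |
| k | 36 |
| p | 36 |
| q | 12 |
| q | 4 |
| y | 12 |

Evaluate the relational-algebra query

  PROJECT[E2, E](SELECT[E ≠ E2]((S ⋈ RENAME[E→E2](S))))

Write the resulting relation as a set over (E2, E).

{(c, q), (k, p), (p, k), (q, c), (q, y), (y, q)}

ρ[E→E2]: schema becomes (E2, D); tuples unchanged.
Joining S and RENAME[E→E2](S) on D yields {(c, 4, c), (c, 4, q), (k, 36, k), (k, 36, p), (p, 36, k), (p, 36, p), (q, 12, q), (q, 12, y), (q, 4, c), (q, 4, q), (y, 12, q), (y, 12, y)}.
Apply σ_{E ≠ E2}; surviving tuples: {(c, 4, q), (k, 36, p), (p, 36, k), (q, 12, y), (q, 4, c), (y, 12, q)}
π[E2, E]: project onto (E2, E) → {(c, q), (k, p), (p, k), (q, c), (q, y), (y, q)}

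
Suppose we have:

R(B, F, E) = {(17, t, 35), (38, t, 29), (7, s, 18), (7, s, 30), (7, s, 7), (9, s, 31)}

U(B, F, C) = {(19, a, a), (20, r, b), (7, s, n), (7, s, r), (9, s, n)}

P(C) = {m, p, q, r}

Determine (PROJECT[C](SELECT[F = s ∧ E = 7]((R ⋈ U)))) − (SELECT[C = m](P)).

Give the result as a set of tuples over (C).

Natural join on B, F: {(7, s, 18, n), (7, s, 18, r), (7, s, 30, n), (7, s, 30, r), (7, s, 7, n), (7, s, 7, r), (9, s, 31, n)}
Apply σ_{F = s ∧ E = 7}; surviving tuples: {(7, s, 7, n), (7, s, 7, r)}
π[C]: project onto (C) → {n, r}
Apply σ_{C = m}; surviving tuples: {m}
Difference: {n, r} with {m} → {n, r}

{n, r}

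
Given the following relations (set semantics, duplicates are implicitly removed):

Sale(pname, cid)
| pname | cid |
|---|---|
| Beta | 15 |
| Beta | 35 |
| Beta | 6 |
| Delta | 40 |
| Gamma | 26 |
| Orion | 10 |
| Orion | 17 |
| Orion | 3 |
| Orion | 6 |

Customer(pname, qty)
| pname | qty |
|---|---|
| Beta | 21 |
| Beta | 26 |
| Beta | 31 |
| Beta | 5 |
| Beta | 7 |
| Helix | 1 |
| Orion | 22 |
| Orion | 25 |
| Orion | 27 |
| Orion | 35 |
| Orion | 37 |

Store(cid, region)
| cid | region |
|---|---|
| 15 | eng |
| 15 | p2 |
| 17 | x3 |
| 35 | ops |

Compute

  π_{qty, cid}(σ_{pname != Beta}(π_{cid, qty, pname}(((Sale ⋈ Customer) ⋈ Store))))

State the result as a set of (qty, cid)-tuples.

Natural join on pname: {(Beta, 15, 21), (Beta, 15, 26), (Beta, 15, 31), (Beta, 15, 5), (Beta, 15, 7), (Beta, 35, 21), (Beta, 35, 26), (Beta, 35, 31), (Beta, 35, 5), (Beta, 35, 7), (Beta, 6, 21), (Beta, 6, 26), (Beta, 6, 31), (Beta, 6, 5), (Beta, 6, 7), (Orion, 10, 22), (Orion, 10, 25), (Orion, 10, 27), (Orion, 10, 35), (Orion, 10, 37), (Orion, 17, 22), (Orion, 17, 25), (Orion, 17, 27), (Orion, 17, 35), (Orion, 17, 37), (Orion, 3, 22), (Orion, 3, 25), (Orion, 3, 27), (Orion, 3, 35), (Orion, 3, 37), (Orion, 6, 22), (Orion, 6, 25), (Orion, 6, 27), (Orion, 6, 35), (Orion, 6, 37)}
Natural join on cid: {(Beta, 15, 21, eng), (Beta, 15, 21, p2), (Beta, 15, 26, eng), (Beta, 15, 26, p2), (Beta, 15, 31, eng), (Beta, 15, 31, p2), (Beta, 15, 5, eng), (Beta, 15, 5, p2), (Beta, 15, 7, eng), (Beta, 15, 7, p2), (Beta, 35, 21, ops), (Beta, 35, 26, ops), (Beta, 35, 31, ops), (Beta, 35, 5, ops), (Beta, 35, 7, ops), (Orion, 17, 22, x3), (Orion, 17, 25, x3), (Orion, 17, 27, x3), (Orion, 17, 35, x3), (Orion, 17, 37, x3)}
Projecting to cid, qty, pname (5 duplicate(s) eliminated): {(15, 21, Beta), (15, 26, Beta), (15, 31, Beta), (15, 5, Beta), (15, 7, Beta), (17, 22, Orion), (17, 25, Orion), (17, 27, Orion), (17, 35, Orion), (17, 37, Orion), (35, 21, Beta), (35, 26, Beta), (35, 31, Beta), (35, 5, Beta), (35, 7, Beta)}
σ[pname != Beta]: keep tuples satisfying pname != Beta → {(17, 22, Orion), (17, 25, Orion), (17, 27, Orion), (17, 35, Orion), (17, 37, Orion)}
Projecting to qty, cid: {(22, 17), (25, 17), (27, 17), (35, 17), (37, 17)}

{(22, 17), (25, 17), (27, 17), (35, 17), (37, 17)}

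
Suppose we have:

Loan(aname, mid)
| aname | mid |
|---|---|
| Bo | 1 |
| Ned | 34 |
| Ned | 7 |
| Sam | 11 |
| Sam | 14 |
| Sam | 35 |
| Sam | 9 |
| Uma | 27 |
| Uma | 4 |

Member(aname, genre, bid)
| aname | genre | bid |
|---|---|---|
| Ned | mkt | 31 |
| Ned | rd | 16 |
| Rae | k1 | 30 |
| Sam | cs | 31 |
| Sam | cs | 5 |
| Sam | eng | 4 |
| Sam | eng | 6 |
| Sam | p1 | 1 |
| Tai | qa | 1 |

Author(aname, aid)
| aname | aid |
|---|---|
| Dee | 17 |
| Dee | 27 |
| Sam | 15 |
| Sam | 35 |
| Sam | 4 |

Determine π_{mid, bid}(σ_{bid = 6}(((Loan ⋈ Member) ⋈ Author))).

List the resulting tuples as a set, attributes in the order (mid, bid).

Loan ⋈ Member (natural join on aname): {(Ned, 34, mkt, 31), (Ned, 34, rd, 16), (Ned, 7, mkt, 31), (Ned, 7, rd, 16), (Sam, 11, cs, 31), (Sam, 11, cs, 5), (Sam, 11, eng, 4), (Sam, 11, eng, 6), (Sam, 11, p1, 1), (Sam, 14, cs, 31), (Sam, 14, cs, 5), (Sam, 14, eng, 4), (Sam, 14, eng, 6), (Sam, 14, p1, 1), (Sam, 35, cs, 31), (Sam, 35, cs, 5), (Sam, 35, eng, 4), (Sam, 35, eng, 6), (Sam, 35, p1, 1), (Sam, 9, cs, 31), (Sam, 9, cs, 5), (Sam, 9, eng, 4), (Sam, 9, eng, 6), (Sam, 9, p1, 1)}
(Loan ⋈ Member) ⋈ Author (natural join on aname): {(Sam, 11, cs, 31, 15), (Sam, 11, cs, 31, 35), (Sam, 11, cs, 31, 4), (Sam, 11, cs, 5, 15), (Sam, 11, cs, 5, 35), (Sam, 11, cs, 5, 4), (Sam, 11, eng, 4, 15), (Sam, 11, eng, 4, 35), (Sam, 11, eng, 4, 4), (Sam, 11, eng, 6, 15), (Sam, 11, eng, 6, 35), (Sam, 11, eng, 6, 4), (Sam, 11, p1, 1, 15), (Sam, 11, p1, 1, 35), (Sam, 11, p1, 1, 4), (Sam, 14, cs, 31, 15), (Sam, 14, cs, 31, 35), (Sam, 14, cs, 31, 4), (Sam, 14, cs, 5, 15), (Sam, 14, cs, 5, 35), (Sam, 14, cs, 5, 4), (Sam, 14, eng, 4, 15), (Sam, 14, eng, 4, 35), (Sam, 14, eng, 4, 4), (Sam, 14, eng, 6, 15), (Sam, 14, eng, 6, 35), (Sam, 14, eng, 6, 4), (Sam, 14, p1, 1, 15), (Sam, 14, p1, 1, 35), (Sam, 14, p1, 1, 4), (Sam, 35, cs, 31, 15), (Sam, 35, cs, 31, 35), (Sam, 35, cs, 31, 4), (Sam, 35, cs, 5, 15), (Sam, 35, cs, 5, 35), (Sam, 35, cs, 5, 4), (Sam, 35, eng, 4, 15), (Sam, 35, eng, 4, 35), (Sam, 35, eng, 4, 4), (Sam, 35, eng, 6, 15), (Sam, 35, eng, 6, 35), (Sam, 35, eng, 6, 4), (Sam, 35, p1, 1, 15), (Sam, 35, p1, 1, 35), (Sam, 35, p1, 1, 4), (Sam, 9, cs, 31, 15), (Sam, 9, cs, 31, 35), (Sam, 9, cs, 31, 4), (Sam, 9, cs, 5, 15), (Sam, 9, cs, 5, 35), (Sam, 9, cs, 5, 4), (Sam, 9, eng, 4, 15), (Sam, 9, eng, 4, 35), (Sam, 9, eng, 4, 4), (Sam, 9, eng, 6, 15), (Sam, 9, eng, 6, 35), (Sam, 9, eng, 6, 4), (Sam, 9, p1, 1, 15), (Sam, 9, p1, 1, 35), (Sam, 9, p1, 1, 4)}
Filtering on bid = 6 leaves {(Sam, 11, eng, 6, 15), (Sam, 11, eng, 6, 35), (Sam, 11, eng, 6, 4), (Sam, 14, eng, 6, 15), (Sam, 14, eng, 6, 35), (Sam, 14, eng, 6, 4), (Sam, 35, eng, 6, 15), (Sam, 35, eng, 6, 35), (Sam, 35, eng, 6, 4), (Sam, 9, eng, 6, 15), (Sam, 9, eng, 6, 35), (Sam, 9, eng, 6, 4)}.
π_{mid, bid} gives {(11, 6), (14, 6), (35, 6), (9, 6)} (8 duplicate(s) eliminated).

{(11, 6), (14, 6), (35, 6), (9, 6)}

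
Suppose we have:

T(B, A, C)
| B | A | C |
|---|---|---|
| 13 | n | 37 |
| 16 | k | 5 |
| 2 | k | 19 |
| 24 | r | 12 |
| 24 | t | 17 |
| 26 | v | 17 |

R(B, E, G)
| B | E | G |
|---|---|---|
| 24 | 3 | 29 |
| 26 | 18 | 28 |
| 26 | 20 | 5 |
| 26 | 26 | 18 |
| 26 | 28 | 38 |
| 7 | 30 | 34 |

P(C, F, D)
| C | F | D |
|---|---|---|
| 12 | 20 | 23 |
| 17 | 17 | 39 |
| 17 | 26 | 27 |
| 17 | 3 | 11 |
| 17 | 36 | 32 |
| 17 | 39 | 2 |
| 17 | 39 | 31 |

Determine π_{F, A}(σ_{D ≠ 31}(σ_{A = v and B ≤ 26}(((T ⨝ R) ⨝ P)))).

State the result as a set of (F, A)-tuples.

{(17, v), (26, v), (3, v), (36, v), (39, v)}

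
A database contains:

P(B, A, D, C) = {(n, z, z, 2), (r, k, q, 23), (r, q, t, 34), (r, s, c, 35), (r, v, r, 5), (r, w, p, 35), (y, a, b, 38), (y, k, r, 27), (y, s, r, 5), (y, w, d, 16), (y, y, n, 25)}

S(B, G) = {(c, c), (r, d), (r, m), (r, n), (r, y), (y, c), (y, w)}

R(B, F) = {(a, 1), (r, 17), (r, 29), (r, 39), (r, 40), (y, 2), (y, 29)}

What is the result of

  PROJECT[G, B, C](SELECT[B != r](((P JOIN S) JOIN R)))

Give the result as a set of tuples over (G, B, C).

{(c, y, 16), (c, y, 25), (c, y, 27), (c, y, 38), (c, y, 5), (w, y, 16), (w, y, 25), (w, y, 27), (w, y, 38), (w, y, 5)}

P ⋈ S (natural join on B): {(r, k, q, 23, d), (r, k, q, 23, m), (r, k, q, 23, n), (r, k, q, 23, y), (r, q, t, 34, d), (r, q, t, 34, m), (r, q, t, 34, n), (r, q, t, 34, y), (r, s, c, 35, d), (r, s, c, 35, m), (r, s, c, 35, n), (r, s, c, 35, y), (r, v, r, 5, d), (r, v, r, 5, m), (r, v, r, 5, n), (r, v, r, 5, y), (r, w, p, 35, d), (r, w, p, 35, m), (r, w, p, 35, n), (r, w, p, 35, y), (y, a, b, 38, c), (y, a, b, 38, w), (y, k, r, 27, c), (y, k, r, 27, w), (y, s, r, 5, c), (y, s, r, 5, w), (y, w, d, 16, c), (y, w, d, 16, w), (y, y, n, 25, c), (y, y, n, 25, w)}
(P JOIN S) ⋈ R (natural join on B): {(r, k, q, 23, d, 17), (r, k, q, 23, d, 29), (r, k, q, 23, d, 39), (r, k, q, 23, d, 40), (r, k, q, 23, m, 17), (r, k, q, 23, m, 29), (r, k, q, 23, m, 39), (r, k, q, 23, m, 40), (r, k, q, 23, n, 17), (r, k, q, 23, n, 29), (r, k, q, 23, n, 39), (r, k, q, 23, n, 40), (r, k, q, 23, y, 17), (r, k, q, 23, y, 29), (r, k, q, 23, y, 39), (r, k, q, 23, y, 40), (r, q, t, 34, d, 17), (r, q, t, 34, d, 29), (r, q, t, 34, d, 39), (r, q, t, 34, d, 40), (r, q, t, 34, m, 17), (r, q, t, 34, m, 29), (r, q, t, 34, m, 39), (r, q, t, 34, m, 40), (r, q, t, 34, n, 17), (r, q, t, 34, n, 29), (r, q, t, 34, n, 39), (r, q, t, 34, n, 40), (r, q, t, 34, y, 17), (r, q, t, 34, y, 29), (r, q, t, 34, y, 39), (r, q, t, 34, y, 40), (r, s, c, 35, d, 17), (r, s, c, 35, d, 29), (r, s, c, 35, d, 39), (r, s, c, 35, d, 40), (r, s, c, 35, m, 17), (r, s, c, 35, m, 29), (r, s, c, 35, m, 39), (r, s, c, 35, m, 40), (r, s, c, 35, n, 17), (r, s, c, 35, n, 29), (r, s, c, 35, n, 39), (r, s, c, 35, n, 40), (r, s, c, 35, y, 17), (r, s, c, 35, y, 29), (r, s, c, 35, y, 39), (r, s, c, 35, y, 40), (r, v, r, 5, d, 17), (r, v, r, 5, d, 29), (r, v, r, 5, d, 39), (r, v, r, 5, d, 40), (r, v, r, 5, m, 17), (r, v, r, 5, m, 29), (r, v, r, 5, m, 39), (r, v, r, 5, m, 40), (r, v, r, 5, n, 17), (r, v, r, 5, n, 29), (r, v, r, 5, n, 39), (r, v, r, 5, n, 40), (r, v, r, 5, y, 17), (r, v, r, 5, y, 29), (r, v, r, 5, y, 39), (r, v, r, 5, y, 40), (r, w, p, 35, d, 17), (r, w, p, 35, d, 29), (r, w, p, 35, d, 39), (r, w, p, 35, d, 40), (r, w, p, 35, m, 17), (r, w, p, 35, m, 29), (r, w, p, 35, m, 39), (r, w, p, 35, m, 40), (r, w, p, 35, n, 17), (r, w, p, 35, n, 29), (r, w, p, 35, n, 39), (r, w, p, 35, n, 40), (r, w, p, 35, y, 17), (r, w, p, 35, y, 29), (r, w, p, 35, y, 39), (r, w, p, 35, y, 40), (y, a, b, 38, c, 2), (y, a, b, 38, c, 29), (y, a, b, 38, w, 2), (y, a, b, 38, w, 29), (y, k, r, 27, c, 2), (y, k, r, 27, c, 29), (y, k, r, 27, w, 2), (y, k, r, 27, w, 29), (y, s, r, 5, c, 2), (y, s, r, 5, c, 29), (y, s, r, 5, w, 2), (y, s, r, 5, w, 29), (y, w, d, 16, c, 2), (y, w, d, 16, c, 29), (y, w, d, 16, w, 2), (y, w, d, 16, w, 29), (y, y, n, 25, c, 2), (y, y, n, 25, c, 29), (y, y, n, 25, w, 2), (y, y, n, 25, w, 29)}
Filtering on B != r leaves {(y, a, b, 38, c, 2), (y, a, b, 38, c, 29), (y, a, b, 38, w, 2), (y, a, b, 38, w, 29), (y, k, r, 27, c, 2), (y, k, r, 27, c, 29), (y, k, r, 27, w, 2), (y, k, r, 27, w, 29), (y, s, r, 5, c, 2), (y, s, r, 5, c, 29), (y, s, r, 5, w, 2), (y, s, r, 5, w, 29), (y, w, d, 16, c, 2), (y, w, d, 16, c, 29), (y, w, d, 16, w, 2), (y, w, d, 16, w, 29), (y, y, n, 25, c, 2), (y, y, n, 25, c, 29), (y, y, n, 25, w, 2), (y, y, n, 25, w, 29)}.
Projecting to G, B, C (10 duplicate(s) eliminated): {(c, y, 16), (c, y, 25), (c, y, 27), (c, y, 38), (c, y, 5), (w, y, 16), (w, y, 25), (w, y, 27), (w, y, 38), (w, y, 5)}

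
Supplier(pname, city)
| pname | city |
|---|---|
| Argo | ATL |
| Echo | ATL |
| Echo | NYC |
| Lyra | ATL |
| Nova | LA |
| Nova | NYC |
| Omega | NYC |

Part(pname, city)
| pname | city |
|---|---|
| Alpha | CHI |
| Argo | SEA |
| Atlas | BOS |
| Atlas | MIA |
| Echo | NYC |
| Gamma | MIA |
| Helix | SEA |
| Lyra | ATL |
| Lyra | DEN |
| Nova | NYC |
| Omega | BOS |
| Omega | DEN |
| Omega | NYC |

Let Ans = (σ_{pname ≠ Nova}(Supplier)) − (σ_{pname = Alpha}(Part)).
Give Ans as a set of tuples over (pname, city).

Apply σ_{pname ≠ Nova}; surviving tuples: {(Argo, ATL), (Echo, ATL), (Echo, NYC), (Lyra, ATL), (Omega, NYC)}
Apply σ_{pname = Alpha}; surviving tuples: {(Alpha, CHI)}
Difference: {(Argo, ATL), (Echo, ATL), (Echo, NYC), (Lyra, ATL), (Omega, NYC)} with {(Alpha, CHI)} → {(Argo, ATL), (Echo, ATL), (Echo, NYC), (Lyra, ATL), (Omega, NYC)}

{(Argo, ATL), (Echo, ATL), (Echo, NYC), (Lyra, ATL), (Omega, NYC)}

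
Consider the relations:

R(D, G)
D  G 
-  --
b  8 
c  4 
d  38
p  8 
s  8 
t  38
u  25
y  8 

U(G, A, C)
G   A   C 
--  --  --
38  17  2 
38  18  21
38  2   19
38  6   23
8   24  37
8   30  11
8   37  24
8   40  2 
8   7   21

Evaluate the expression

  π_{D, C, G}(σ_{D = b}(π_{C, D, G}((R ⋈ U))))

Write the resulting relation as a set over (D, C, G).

Joining R and U on G yields {(b, 8, 24, 37), (b, 8, 30, 11), (b, 8, 37, 24), (b, 8, 40, 2), (b, 8, 7, 21), (d, 38, 17, 2), (d, 38, 18, 21), (d, 38, 2, 19), (d, 38, 6, 23), (p, 8, 24, 37), (p, 8, 30, 11), (p, 8, 37, 24), (p, 8, 40, 2), (p, 8, 7, 21), (s, 8, 24, 37), (s, 8, 30, 11), (s, 8, 37, 24), (s, 8, 40, 2), (s, 8, 7, 21), (t, 38, 17, 2), (t, 38, 18, 21), (t, 38, 2, 19), (t, 38, 6, 23), (y, 8, 24, 37), (y, 8, 30, 11), (y, 8, 37, 24), (y, 8, 40, 2), (y, 8, 7, 21)}.
π_{C, D, G} gives {(11, b, 8), (11, p, 8), (11, s, 8), (11, y, 8), (19, d, 38), (19, t, 38), (2, b, 8), (2, d, 38), (2, p, 8), (2, s, 8), (2, t, 38), (2, y, 8), (21, b, 8), (21, d, 38), (21, p, 8), (21, s, 8), (21, t, 38), (21, y, 8), (23, d, 38), (23, t, 38), (24, b, 8), (24, p, 8), (24, s, 8), (24, y, 8), (37, b, 8), (37, p, 8), (37, s, 8), (37, y, 8)}.
σ[D = b]: keep tuples satisfying D = b → {(11, b, 8), (2, b, 8), (21, b, 8), (24, b, 8), (37, b, 8)}
π_{D, C, G} gives {(b, 11, 8), (b, 2, 8), (b, 21, 8), (b, 24, 8), (b, 37, 8)}.

{(b, 11, 8), (b, 2, 8), (b, 21, 8), (b, 24, 8), (b, 37, 8)}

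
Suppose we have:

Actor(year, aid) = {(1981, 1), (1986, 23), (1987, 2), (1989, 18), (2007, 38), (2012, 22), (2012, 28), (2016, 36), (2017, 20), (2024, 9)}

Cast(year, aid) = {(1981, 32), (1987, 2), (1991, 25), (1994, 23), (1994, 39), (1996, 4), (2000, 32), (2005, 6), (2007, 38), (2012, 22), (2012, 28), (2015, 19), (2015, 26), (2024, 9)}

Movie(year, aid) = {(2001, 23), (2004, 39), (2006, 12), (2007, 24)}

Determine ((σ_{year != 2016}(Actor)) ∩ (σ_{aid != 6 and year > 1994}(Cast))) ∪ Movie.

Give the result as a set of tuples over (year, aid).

Filtering on year != 2016 leaves {(1981, 1), (1986, 23), (1987, 2), (1989, 18), (2007, 38), (2012, 22), (2012, 28), (2017, 20), (2024, 9)}.
Filtering on aid != 6 and year > 1994 leaves {(1996, 4), (2000, 32), (2007, 38), (2012, 22), (2012, 28), (2015, 19), (2015, 26), (2024, 9)}.
Taking the intersection: {(2007, 38), (2012, 22), (2012, 28), (2024, 9)}
Taking the union: {(2001, 23), (2004, 39), (2006, 12), (2007, 24), (2007, 38), (2012, 22), (2012, 28), (2024, 9)}

{(2001, 23), (2004, 39), (2006, 12), (2007, 24), (2007, 38), (2012, 22), (2012, 28), (2024, 9)}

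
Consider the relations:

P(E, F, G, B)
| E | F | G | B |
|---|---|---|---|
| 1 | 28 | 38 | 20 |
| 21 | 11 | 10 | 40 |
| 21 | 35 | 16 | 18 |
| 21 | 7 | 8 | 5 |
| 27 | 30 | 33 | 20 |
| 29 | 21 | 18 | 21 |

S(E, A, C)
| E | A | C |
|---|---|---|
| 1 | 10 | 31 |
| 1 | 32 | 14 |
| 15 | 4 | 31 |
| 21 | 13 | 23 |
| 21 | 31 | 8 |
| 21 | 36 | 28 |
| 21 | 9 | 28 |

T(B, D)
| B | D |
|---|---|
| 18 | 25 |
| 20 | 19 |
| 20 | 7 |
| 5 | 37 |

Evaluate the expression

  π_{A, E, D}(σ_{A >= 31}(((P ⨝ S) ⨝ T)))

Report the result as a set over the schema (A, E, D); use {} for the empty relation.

{(31, 21, 25), (31, 21, 37), (32, 1, 19), (32, 1, 7), (36, 21, 25), (36, 21, 37)}

P ⋈ S (natural join on E): {(1, 28, 38, 20, 10, 31), (1, 28, 38, 20, 32, 14), (21, 11, 10, 40, 13, 23), (21, 11, 10, 40, 31, 8), (21, 11, 10, 40, 36, 28), (21, 11, 10, 40, 9, 28), (21, 35, 16, 18, 13, 23), (21, 35, 16, 18, 31, 8), (21, 35, 16, 18, 36, 28), (21, 35, 16, 18, 9, 28), (21, 7, 8, 5, 13, 23), (21, 7, 8, 5, 31, 8), (21, 7, 8, 5, 36, 28), (21, 7, 8, 5, 9, 28)}
(P ⨝ S) ⋈ T (natural join on B): {(1, 28, 38, 20, 10, 31, 19), (1, 28, 38, 20, 10, 31, 7), (1, 28, 38, 20, 32, 14, 19), (1, 28, 38, 20, 32, 14, 7), (21, 35, 16, 18, 13, 23, 25), (21, 35, 16, 18, 31, 8, 25), (21, 35, 16, 18, 36, 28, 25), (21, 35, 16, 18, 9, 28, 25), (21, 7, 8, 5, 13, 23, 37), (21, 7, 8, 5, 31, 8, 37), (21, 7, 8, 5, 36, 28, 37), (21, 7, 8, 5, 9, 28, 37)}
Selection A >= 31: {(1, 28, 38, 20, 32, 14, 19), (1, 28, 38, 20, 32, 14, 7), (21, 35, 16, 18, 31, 8, 25), (21, 35, 16, 18, 36, 28, 25), (21, 7, 8, 5, 31, 8, 37), (21, 7, 8, 5, 36, 28, 37)}
π[A, E, D]: project onto (A, E, D) → {(31, 21, 25), (31, 21, 37), (32, 1, 19), (32, 1, 7), (36, 21, 25), (36, 21, 37)}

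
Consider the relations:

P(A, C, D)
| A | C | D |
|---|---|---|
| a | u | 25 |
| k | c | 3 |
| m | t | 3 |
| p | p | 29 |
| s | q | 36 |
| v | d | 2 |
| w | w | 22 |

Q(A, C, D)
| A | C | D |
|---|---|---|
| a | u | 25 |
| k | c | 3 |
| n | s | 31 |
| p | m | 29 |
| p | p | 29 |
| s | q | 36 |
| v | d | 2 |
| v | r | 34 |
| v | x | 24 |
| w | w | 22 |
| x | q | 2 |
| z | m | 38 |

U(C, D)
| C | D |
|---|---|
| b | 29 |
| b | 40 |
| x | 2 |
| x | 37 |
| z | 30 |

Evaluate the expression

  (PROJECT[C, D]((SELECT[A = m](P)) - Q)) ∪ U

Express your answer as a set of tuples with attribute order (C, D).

{(b, 29), (b, 40), (t, 3), (x, 2), (x, 37), (z, 30)}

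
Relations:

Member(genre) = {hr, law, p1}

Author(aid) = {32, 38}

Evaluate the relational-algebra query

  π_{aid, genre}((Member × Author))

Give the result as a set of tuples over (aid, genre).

{(32, hr), (32, law), (32, p1), (38, hr), (38, law), (38, p1)}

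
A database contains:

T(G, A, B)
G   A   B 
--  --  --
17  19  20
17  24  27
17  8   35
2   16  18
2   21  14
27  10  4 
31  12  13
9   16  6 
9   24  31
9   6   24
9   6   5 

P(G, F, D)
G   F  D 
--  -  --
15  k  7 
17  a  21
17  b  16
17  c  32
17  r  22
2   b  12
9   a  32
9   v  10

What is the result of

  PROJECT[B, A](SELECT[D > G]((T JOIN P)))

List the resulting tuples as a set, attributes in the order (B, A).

Natural join on G: {(17, 19, 20, a, 21), (17, 19, 20, b, 16), (17, 19, 20, c, 32), (17, 19, 20, r, 22), (17, 24, 27, a, 21), (17, 24, 27, b, 16), (17, 24, 27, c, 32), (17, 24, 27, r, 22), (17, 8, 35, a, 21), (17, 8, 35, b, 16), (17, 8, 35, c, 32), (17, 8, 35, r, 22), (2, 16, 18, b, 12), (2, 21, 14, b, 12), (9, 16, 6, a, 32), (9, 16, 6, v, 10), (9, 24, 31, a, 32), (9, 24, 31, v, 10), (9, 6, 24, a, 32), (9, 6, 24, v, 10), (9, 6, 5, a, 32), (9, 6, 5, v, 10)}
Filtering on D > G leaves {(17, 19, 20, a, 21), (17, 19, 20, c, 32), (17, 19, 20, r, 22), (17, 24, 27, a, 21), (17, 24, 27, c, 32), (17, 24, 27, r, 22), (17, 8, 35, a, 21), (17, 8, 35, c, 32), (17, 8, 35, r, 22), (2, 16, 18, b, 12), (2, 21, 14, b, 12), (9, 16, 6, a, 32), (9, 16, 6, v, 10), (9, 24, 31, a, 32), (9, 24, 31, v, 10), (9, 6, 24, a, 32), (9, 6, 24, v, 10), (9, 6, 5, a, 32), (9, 6, 5, v, 10)}.
Projecting to B, A (10 duplicate(s) eliminated): {(14, 21), (18, 16), (20, 19), (24, 6), (27, 24), (31, 24), (35, 8), (5, 6), (6, 16)}

{(14, 21), (18, 16), (20, 19), (24, 6), (27, 24), (31, 24), (35, 8), (5, 6), (6, 16)}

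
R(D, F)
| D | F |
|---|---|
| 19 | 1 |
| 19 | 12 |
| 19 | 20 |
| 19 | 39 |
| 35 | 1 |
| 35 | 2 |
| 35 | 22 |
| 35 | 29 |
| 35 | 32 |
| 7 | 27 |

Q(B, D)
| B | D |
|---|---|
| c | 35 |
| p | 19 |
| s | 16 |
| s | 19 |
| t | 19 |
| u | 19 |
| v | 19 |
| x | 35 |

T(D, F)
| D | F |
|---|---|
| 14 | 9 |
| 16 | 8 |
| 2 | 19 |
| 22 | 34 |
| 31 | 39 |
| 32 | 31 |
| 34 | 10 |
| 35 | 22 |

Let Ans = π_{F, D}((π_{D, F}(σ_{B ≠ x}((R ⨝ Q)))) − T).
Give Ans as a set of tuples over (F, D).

{(1, 19), (1, 35), (12, 19), (2, 35), (20, 19), (29, 35), (32, 35), (39, 19)}

R ⋈ Q (natural join on D): {(19, 1, p), (19, 1, s), (19, 1, t), (19, 1, u), (19, 1, v), (19, 12, p), (19, 12, s), (19, 12, t), (19, 12, u), (19, 12, v), (19, 20, p), (19, 20, s), (19, 20, t), (19, 20, u), (19, 20, v), (19, 39, p), (19, 39, s), (19, 39, t), (19, 39, u), (19, 39, v), (35, 1, c), (35, 1, x), (35, 2, c), (35, 2, x), (35, 22, c), (35, 22, x), (35, 29, c), (35, 29, x), (35, 32, c), (35, 32, x)}
Selection B ≠ x: {(19, 1, p), (19, 1, s), (19, 1, t), (19, 1, u), (19, 1, v), (19, 12, p), (19, 12, s), (19, 12, t), (19, 12, u), (19, 12, v), (19, 20, p), (19, 20, s), (19, 20, t), (19, 20, u), (19, 20, v), (19, 39, p), (19, 39, s), (19, 39, t), (19, 39, u), (19, 39, v), (35, 1, c), (35, 2, c), (35, 22, c), (35, 29, c), (35, 32, c)}
π[D, F]: project onto (D, F) (16 duplicate(s) eliminated) → {(19, 1), (19, 12), (19, 20), (19, 39), (35, 1), (35, 2), (35, 22), (35, 29), (35, 32)}
Taking the difference: {(19, 1), (19, 12), (19, 20), (19, 39), (35, 1), (35, 2), (35, 29), (35, 32)}
π[F, D]: project onto (F, D) → {(1, 19), (1, 35), (12, 19), (2, 35), (20, 19), (29, 35), (32, 35), (39, 19)}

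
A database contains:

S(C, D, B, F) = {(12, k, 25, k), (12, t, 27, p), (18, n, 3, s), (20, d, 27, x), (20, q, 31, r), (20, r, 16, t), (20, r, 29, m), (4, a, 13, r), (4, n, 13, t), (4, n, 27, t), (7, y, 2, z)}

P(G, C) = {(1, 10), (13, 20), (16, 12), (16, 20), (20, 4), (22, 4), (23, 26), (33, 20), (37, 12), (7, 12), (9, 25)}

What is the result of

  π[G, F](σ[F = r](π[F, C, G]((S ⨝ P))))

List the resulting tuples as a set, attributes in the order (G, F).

{(13, r), (16, r), (20, r), (22, r), (33, r)}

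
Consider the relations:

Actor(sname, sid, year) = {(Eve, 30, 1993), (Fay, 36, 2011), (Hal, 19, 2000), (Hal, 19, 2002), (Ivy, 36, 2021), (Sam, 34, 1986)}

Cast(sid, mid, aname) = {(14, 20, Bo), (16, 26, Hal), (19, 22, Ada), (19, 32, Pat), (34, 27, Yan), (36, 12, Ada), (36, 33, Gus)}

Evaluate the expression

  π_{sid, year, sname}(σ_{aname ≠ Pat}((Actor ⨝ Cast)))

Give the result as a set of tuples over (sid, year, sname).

{(19, 2000, Hal), (19, 2002, Hal), (34, 1986, Sam), (36, 2011, Fay), (36, 2021, Ivy)}

Actor ⋈ Cast (natural join on sid): {(Fay, 36, 2011, 12, Ada), (Fay, 36, 2011, 33, Gus), (Hal, 19, 2000, 22, Ada), (Hal, 19, 2000, 32, Pat), (Hal, 19, 2002, 22, Ada), (Hal, 19, 2002, 32, Pat), (Ivy, 36, 2021, 12, Ada), (Ivy, 36, 2021, 33, Gus), (Sam, 34, 1986, 27, Yan)}
Filtering on aname ≠ Pat leaves {(Fay, 36, 2011, 12, Ada), (Fay, 36, 2011, 33, Gus), (Hal, 19, 2000, 22, Ada), (Hal, 19, 2002, 22, Ada), (Ivy, 36, 2021, 12, Ada), (Ivy, 36, 2021, 33, Gus), (Sam, 34, 1986, 27, Yan)}.
π[sid, year, sname]: project onto (sid, year, sname) (2 duplicate(s) eliminated) → {(19, 2000, Hal), (19, 2002, Hal), (34, 1986, Sam), (36, 2011, Fay), (36, 2021, Ivy)}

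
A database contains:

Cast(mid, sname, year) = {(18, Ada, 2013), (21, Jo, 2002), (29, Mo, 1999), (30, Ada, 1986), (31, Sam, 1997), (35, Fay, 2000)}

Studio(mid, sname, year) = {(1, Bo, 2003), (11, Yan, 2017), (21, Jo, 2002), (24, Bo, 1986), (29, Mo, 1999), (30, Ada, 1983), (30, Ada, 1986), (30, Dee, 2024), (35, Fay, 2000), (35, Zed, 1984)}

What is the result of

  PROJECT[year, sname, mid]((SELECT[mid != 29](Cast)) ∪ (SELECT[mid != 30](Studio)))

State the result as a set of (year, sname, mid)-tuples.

{(1984, Zed, 35), (1986, Ada, 30), (1986, Bo, 24), (1997, Sam, 31), (1999, Mo, 29), (2000, Fay, 35), (2002, Jo, 21), (2003, Bo, 1), (2013, Ada, 18), (2017, Yan, 11)}

Filtering on mid != 29 leaves {(18, Ada, 2013), (21, Jo, 2002), (30, Ada, 1986), (31, Sam, 1997), (35, Fay, 2000)}.
Filtering on mid != 30 leaves {(1, Bo, 2003), (11, Yan, 2017), (21, Jo, 2002), (24, Bo, 1986), (29, Mo, 1999), (35, Fay, 2000), (35, Zed, 1984)}.
Taking the union: {(1, Bo, 2003), (11, Yan, 2017), (18, Ada, 2013), (21, Jo, 2002), (24, Bo, 1986), (29, Mo, 1999), (30, Ada, 1986), (31, Sam, 1997), (35, Fay, 2000), (35, Zed, 1984)}
π[year, sname, mid]: project onto (year, sname, mid) → {(1984, Zed, 35), (1986, Ada, 30), (1986, Bo, 24), (1997, Sam, 31), (1999, Mo, 29), (2000, Fay, 35), (2002, Jo, 21), (2003, Bo, 1), (2013, Ada, 18), (2017, Yan, 11)}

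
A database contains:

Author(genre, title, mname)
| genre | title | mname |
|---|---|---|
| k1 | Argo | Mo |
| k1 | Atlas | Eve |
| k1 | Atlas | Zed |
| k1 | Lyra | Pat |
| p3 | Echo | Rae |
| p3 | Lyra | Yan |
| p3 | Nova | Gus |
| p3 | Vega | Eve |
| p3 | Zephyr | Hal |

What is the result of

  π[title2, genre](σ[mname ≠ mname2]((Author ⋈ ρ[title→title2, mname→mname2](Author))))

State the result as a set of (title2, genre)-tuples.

{(Argo, k1), (Atlas, k1), (Echo, p3), (Lyra, k1), (Lyra, p3), (Nova, p3), (Vega, p3), (Zephyr, p3)}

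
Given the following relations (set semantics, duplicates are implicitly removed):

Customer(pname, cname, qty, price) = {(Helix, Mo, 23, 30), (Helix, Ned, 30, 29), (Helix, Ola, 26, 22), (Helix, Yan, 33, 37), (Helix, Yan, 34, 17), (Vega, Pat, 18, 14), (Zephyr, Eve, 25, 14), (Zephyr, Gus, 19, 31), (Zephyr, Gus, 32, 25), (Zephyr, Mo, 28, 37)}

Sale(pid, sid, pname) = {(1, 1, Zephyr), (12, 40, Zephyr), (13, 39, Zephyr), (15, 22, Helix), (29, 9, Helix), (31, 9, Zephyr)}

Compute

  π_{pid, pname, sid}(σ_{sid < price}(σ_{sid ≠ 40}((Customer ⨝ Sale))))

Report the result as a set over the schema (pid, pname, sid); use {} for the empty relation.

{(1, Zephyr, 1), (15, Helix, 22), (29, Helix, 9), (31, Zephyr, 9)}

Customer ⋈ Sale (natural join on pname): {(Helix, Mo, 23, 30, 15, 22), (Helix, Mo, 23, 30, 29, 9), (Helix, Ned, 30, 29, 15, 22), (Helix, Ned, 30, 29, 29, 9), (Helix, Ola, 26, 22, 15, 22), (Helix, Ola, 26, 22, 29, 9), (Helix, Yan, 33, 37, 15, 22), (Helix, Yan, 33, 37, 29, 9), (Helix, Yan, 34, 17, 15, 22), (Helix, Yan, 34, 17, 29, 9), (Zephyr, Eve, 25, 14, 1, 1), (Zephyr, Eve, 25, 14, 12, 40), (Zephyr, Eve, 25, 14, 13, 39), (Zephyr, Eve, 25, 14, 31, 9), (Zephyr, Gus, 19, 31, 1, 1), (Zephyr, Gus, 19, 31, 12, 40), (Zephyr, Gus, 19, 31, 13, 39), (Zephyr, Gus, 19, 31, 31, 9), (Zephyr, Gus, 32, 25, 1, 1), (Zephyr, Gus, 32, 25, 12, 40), (Zephyr, Gus, 32, 25, 13, 39), (Zephyr, Gus, 32, 25, 31, 9), (Zephyr, Mo, 28, 37, 1, 1), (Zephyr, Mo, 28, 37, 12, 40), (Zephyr, Mo, 28, 37, 13, 39), (Zephyr, Mo, 28, 37, 31, 9)}
Filtering on sid ≠ 40 leaves {(Helix, Mo, 23, 30, 15, 22), (Helix, Mo, 23, 30, 29, 9), (Helix, Ned, 30, 29, 15, 22), (Helix, Ned, 30, 29, 29, 9), (Helix, Ola, 26, 22, 15, 22), (Helix, Ola, 26, 22, 29, 9), (Helix, Yan, 33, 37, 15, 22), (Helix, Yan, 33, 37, 29, 9), (Helix, Yan, 34, 17, 15, 22), (Helix, Yan, 34, 17, 29, 9), (Zephyr, Eve, 25, 14, 1, 1), (Zephyr, Eve, 25, 14, 13, 39), (Zephyr, Eve, 25, 14, 31, 9), (Zephyr, Gus, 19, 31, 1, 1), (Zephyr, Gus, 19, 31, 13, 39), (Zephyr, Gus, 19, 31, 31, 9), (Zephyr, Gus, 32, 25, 1, 1), (Zephyr, Gus, 32, 25, 13, 39), (Zephyr, Gus, 32, 25, 31, 9), (Zephyr, Mo, 28, 37, 1, 1), (Zephyr, Mo, 28, 37, 13, 39), (Zephyr, Mo, 28, 37, 31, 9)}.
Filtering on sid < price leaves {(Helix, Mo, 23, 30, 15, 22), (Helix, Mo, 23, 30, 29, 9), (Helix, Ned, 30, 29, 15, 22), (Helix, Ned, 30, 29, 29, 9), (Helix, Ola, 26, 22, 29, 9), (Helix, Yan, 33, 37, 15, 22), (Helix, Yan, 33, 37, 29, 9), (Helix, Yan, 34, 17, 29, 9), (Zephyr, Eve, 25, 14, 1, 1), (Zephyr, Eve, 25, 14, 31, 9), (Zephyr, Gus, 19, 31, 1, 1), (Zephyr, Gus, 19, 31, 31, 9), (Zephyr, Gus, 32, 25, 1, 1), (Zephyr, Gus, 32, 25, 31, 9), (Zephyr, Mo, 28, 37, 1, 1), (Zephyr, Mo, 28, 37, 31, 9)}.
Keep only column(s) pid, pname, sid (12 duplicate(s) eliminated): {(1, Zephyr, 1), (15, Helix, 22), (29, Helix, 9), (31, Zephyr, 9)}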